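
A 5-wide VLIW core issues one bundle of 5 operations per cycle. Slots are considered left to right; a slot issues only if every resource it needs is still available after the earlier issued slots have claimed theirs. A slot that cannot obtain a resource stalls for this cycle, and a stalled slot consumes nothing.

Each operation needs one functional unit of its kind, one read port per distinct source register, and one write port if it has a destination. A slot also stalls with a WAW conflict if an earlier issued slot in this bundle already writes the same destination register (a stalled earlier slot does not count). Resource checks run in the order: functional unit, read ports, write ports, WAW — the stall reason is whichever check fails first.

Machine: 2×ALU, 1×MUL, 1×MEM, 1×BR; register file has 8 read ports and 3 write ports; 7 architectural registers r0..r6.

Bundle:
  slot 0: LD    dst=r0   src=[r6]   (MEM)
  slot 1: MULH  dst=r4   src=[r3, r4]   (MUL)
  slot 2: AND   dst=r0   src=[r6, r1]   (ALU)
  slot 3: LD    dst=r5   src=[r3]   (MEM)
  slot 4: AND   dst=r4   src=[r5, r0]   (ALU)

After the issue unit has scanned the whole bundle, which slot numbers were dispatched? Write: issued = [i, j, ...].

#0 MEM src=r6 dispatched  <A:2 Mu:1 Ld:0 B:1 rd:7 wr:2>
#1 MUL src=r3,r4 dispatched  <A:2 Mu:0 Ld:0 B:1 rd:5 wr:1>
#2 ALU src=r6,r1 held:WAW  <A:2 Mu:0 Ld:0 B:1 rd:5 wr:1>
#3 MEM src=r3 held:FU  <A:2 Mu:0 Ld:0 B:1 rd:5 wr:1>
#4 ALU src=r5,r0 held:WAW  <A:2 Mu:0 Ld:0 B:1 rd:5 wr:1>

issued = [0, 1]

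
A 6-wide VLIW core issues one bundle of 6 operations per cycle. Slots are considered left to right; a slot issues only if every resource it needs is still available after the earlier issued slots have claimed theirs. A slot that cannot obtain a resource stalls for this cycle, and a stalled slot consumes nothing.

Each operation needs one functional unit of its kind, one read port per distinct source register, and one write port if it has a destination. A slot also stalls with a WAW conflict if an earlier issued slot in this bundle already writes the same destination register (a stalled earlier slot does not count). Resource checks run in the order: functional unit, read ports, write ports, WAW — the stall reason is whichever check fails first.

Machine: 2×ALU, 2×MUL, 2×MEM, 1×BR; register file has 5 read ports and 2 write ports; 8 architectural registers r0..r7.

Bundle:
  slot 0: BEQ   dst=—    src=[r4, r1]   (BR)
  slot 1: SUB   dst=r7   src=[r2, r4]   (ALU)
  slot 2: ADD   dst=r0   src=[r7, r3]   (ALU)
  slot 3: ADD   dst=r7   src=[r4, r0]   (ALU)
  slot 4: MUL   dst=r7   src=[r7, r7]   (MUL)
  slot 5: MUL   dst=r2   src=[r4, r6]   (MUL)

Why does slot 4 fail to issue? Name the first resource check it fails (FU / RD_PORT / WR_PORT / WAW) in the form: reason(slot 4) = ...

reason(slot 4) = WAW

[0] BR needs rd=2 wr=0: ok; after: ALU=2 MUL=2 MEM=2 BR=0, R=3, W=2
[1] ALU needs rd=2 wr=1: ok; after: ALU=1 MUL=2 MEM=2 BR=0, R=1, W=1
[2] ALU needs rd=2 wr=1: RD_PORT; after: ALU=1 MUL=2 MEM=2 BR=0, R=1, W=1
[3] ALU needs rd=2 wr=1: RD_PORT; after: ALU=1 MUL=2 MEM=2 BR=0, R=1, W=1
[4] MUL needs rd=1 wr=1: WAW; after: ALU=1 MUL=2 MEM=2 BR=0, R=1, W=1
[5] MUL needs rd=2 wr=1: RD_PORT; after: ALU=1 MUL=2 MEM=2 BR=0, R=1, W=1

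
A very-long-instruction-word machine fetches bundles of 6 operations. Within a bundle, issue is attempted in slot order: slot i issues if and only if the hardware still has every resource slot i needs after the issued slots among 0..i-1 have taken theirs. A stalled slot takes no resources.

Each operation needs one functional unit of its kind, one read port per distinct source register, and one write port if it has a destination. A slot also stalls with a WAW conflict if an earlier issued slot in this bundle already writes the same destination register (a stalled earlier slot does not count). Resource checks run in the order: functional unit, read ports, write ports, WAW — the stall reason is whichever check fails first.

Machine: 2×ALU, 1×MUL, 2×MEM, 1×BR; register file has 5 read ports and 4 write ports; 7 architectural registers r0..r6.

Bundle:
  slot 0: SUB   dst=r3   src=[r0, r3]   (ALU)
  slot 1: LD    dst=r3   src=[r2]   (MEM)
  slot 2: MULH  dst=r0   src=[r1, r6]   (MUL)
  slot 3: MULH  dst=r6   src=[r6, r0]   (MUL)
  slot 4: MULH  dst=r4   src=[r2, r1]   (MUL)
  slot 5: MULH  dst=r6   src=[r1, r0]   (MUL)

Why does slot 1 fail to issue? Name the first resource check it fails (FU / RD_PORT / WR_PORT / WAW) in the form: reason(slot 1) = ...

[0] ALU needs rd=2 wr=1: ok; after: ALU=1 MUL=1 MEM=2 BR=1, R=3, W=3
[1] MEM needs rd=1 wr=1: WAW; after: ALU=1 MUL=1 MEM=2 BR=1, R=3, W=3
[2] MUL needs rd=2 wr=1: ok; after: ALU=1 MUL=0 MEM=2 BR=1, R=1, W=2
[3] MUL needs rd=2 wr=1: FU; after: ALU=1 MUL=0 MEM=2 BR=1, R=1, W=2
[4] MUL needs rd=2 wr=1: FU; after: ALU=1 MUL=0 MEM=2 BR=1, R=1, W=2
[5] MUL needs rd=2 wr=1: FU; after: ALU=1 MUL=0 MEM=2 BR=1, R=1, W=2

reason(slot 1) = WAW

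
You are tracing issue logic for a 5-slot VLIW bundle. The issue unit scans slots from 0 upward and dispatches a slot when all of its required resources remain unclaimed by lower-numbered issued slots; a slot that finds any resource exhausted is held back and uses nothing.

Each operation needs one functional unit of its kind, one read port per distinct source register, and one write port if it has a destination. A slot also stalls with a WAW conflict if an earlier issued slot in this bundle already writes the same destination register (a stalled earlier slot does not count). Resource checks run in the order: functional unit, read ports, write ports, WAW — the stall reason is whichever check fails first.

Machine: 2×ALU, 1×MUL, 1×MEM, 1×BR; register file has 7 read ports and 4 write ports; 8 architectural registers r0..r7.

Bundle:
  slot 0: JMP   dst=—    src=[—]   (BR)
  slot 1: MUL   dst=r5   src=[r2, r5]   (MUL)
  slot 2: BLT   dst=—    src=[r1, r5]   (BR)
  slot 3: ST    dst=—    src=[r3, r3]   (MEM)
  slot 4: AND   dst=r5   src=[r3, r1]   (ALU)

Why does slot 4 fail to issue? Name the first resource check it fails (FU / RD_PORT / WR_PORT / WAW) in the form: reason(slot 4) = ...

[0] BR needs rd=0 wr=0: ok; after: ALU=2 MUL=1 MEM=1 BR=0, R=7, W=4
[1] MUL needs rd=2 wr=1: ok; after: ALU=2 MUL=0 MEM=1 BR=0, R=5, W=3
[2] BR needs rd=2 wr=0: FU; after: ALU=2 MUL=0 MEM=1 BR=0, R=5, W=3
[3] MEM needs rd=1 wr=0: ok; after: ALU=2 MUL=0 MEM=0 BR=0, R=4, W=3
[4] ALU needs rd=2 wr=1: WAW; after: ALU=2 MUL=0 MEM=0 BR=0, R=4, W=3

reason(slot 4) = WAW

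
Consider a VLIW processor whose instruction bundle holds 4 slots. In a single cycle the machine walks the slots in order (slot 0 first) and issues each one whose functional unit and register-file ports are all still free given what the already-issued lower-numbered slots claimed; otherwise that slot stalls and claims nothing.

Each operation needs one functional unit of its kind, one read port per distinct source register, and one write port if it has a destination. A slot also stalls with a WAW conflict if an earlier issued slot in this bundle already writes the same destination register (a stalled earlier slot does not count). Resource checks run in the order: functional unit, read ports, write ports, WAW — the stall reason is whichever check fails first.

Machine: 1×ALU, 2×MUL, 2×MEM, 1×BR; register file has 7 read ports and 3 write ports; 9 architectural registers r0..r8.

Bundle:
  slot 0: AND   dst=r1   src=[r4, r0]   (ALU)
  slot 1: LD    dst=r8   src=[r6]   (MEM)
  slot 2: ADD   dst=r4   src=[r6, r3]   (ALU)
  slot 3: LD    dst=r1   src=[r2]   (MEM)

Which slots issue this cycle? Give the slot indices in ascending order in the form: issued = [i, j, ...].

issued = [0, 1]

[0] ALU needs rd=2 wr=1: ok; after: ALU=0 MUL=2 MEM=2 BR=1, R=5, W=2
[1] MEM needs rd=1 wr=1: ok; after: ALU=0 MUL=2 MEM=1 BR=1, R=4, W=1
[2] ALU needs rd=2 wr=1: FU; after: ALU=0 MUL=2 MEM=1 BR=1, R=4, W=1
[3] MEM needs rd=1 wr=1: WAW; after: ALU=0 MUL=2 MEM=1 BR=1, R=4, W=1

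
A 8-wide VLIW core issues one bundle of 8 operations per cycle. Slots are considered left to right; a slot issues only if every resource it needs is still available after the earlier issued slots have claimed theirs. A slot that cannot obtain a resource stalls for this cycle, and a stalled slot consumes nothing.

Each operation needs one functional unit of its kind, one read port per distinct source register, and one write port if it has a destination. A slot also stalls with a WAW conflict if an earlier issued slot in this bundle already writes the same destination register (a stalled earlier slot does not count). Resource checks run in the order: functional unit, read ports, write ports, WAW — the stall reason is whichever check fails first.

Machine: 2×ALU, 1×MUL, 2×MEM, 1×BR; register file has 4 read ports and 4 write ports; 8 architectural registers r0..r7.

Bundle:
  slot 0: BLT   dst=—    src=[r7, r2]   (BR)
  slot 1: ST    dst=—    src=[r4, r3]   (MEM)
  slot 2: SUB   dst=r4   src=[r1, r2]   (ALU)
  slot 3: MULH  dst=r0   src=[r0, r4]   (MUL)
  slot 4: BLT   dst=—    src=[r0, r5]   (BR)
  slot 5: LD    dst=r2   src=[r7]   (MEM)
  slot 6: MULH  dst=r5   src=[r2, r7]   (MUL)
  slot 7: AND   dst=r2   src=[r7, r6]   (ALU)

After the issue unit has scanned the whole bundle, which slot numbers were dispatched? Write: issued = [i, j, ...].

  0. BR ⇒ go  {2A/1Mu/2Ld/0B | 2r 4w}
  1. MEM ⇒ go  {2A/1Mu/1Ld/0B | 0r 4w}
  2. ALU→r4 ⇒ no(RD_PORT)  {2A/1Mu/1Ld/0B | 0r 4w}
  3. MUL→r0 ⇒ no(RD_PORT)  {2A/1Mu/1Ld/0B | 0r 4w}
  4. BR ⇒ no(FU)  {2A/1Mu/1Ld/0B | 0r 4w}
  5. MEM→r2 ⇒ no(RD_PORT)  {2A/1Mu/1Ld/0B | 0r 4w}
  6. MUL→r5 ⇒ no(RD_PORT)  {2A/1Mu/1Ld/0B | 0r 4w}
  7. ALU→r2 ⇒ no(RD_PORT)  {2A/1Mu/1Ld/0B | 0r 4w}

issued = [0, 1]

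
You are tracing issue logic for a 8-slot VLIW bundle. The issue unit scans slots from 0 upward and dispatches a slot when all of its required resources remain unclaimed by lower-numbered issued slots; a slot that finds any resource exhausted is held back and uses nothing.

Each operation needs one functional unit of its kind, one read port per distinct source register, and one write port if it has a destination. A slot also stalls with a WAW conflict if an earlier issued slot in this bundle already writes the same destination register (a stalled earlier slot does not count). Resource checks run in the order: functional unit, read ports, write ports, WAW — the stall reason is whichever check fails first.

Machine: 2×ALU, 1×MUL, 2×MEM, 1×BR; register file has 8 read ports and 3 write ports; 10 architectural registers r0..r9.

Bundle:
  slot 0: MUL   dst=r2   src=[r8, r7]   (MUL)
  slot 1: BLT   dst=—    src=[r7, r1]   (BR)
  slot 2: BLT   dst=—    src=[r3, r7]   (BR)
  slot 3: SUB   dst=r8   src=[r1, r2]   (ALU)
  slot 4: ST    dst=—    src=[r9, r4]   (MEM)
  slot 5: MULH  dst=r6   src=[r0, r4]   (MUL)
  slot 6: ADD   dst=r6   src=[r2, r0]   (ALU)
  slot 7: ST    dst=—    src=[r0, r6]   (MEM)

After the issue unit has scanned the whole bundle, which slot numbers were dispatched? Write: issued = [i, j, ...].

#0 MUL src=r8,r7 dispatched  <A:2 Mu:0 Ld:2 B:1 rd:6 wr:2>
#1 BR src=r7,r1 dispatched  <A:2 Mu:0 Ld:2 B:0 rd:4 wr:2>
#2 BR src=r3,r7 held:FU  <A:2 Mu:0 Ld:2 B:0 rd:4 wr:2>
#3 ALU src=r1,r2 dispatched  <A:1 Mu:0 Ld:2 B:0 rd:2 wr:1>
#4 MEM src=r9,r4 dispatched  <A:1 Mu:0 Ld:1 B:0 rd:0 wr:1>
#5 MUL src=r0,r4 held:FU  <A:1 Mu:0 Ld:1 B:0 rd:0 wr:1>
#6 ALU src=r2,r0 held:RD_PORT  <A:1 Mu:0 Ld:1 B:0 rd:0 wr:1>
#7 MEM src=r0,r6 held:RD_PORT  <A:1 Mu:0 Ld:1 B:0 rd:0 wr:1>

issued = [0, 1, 3, 4]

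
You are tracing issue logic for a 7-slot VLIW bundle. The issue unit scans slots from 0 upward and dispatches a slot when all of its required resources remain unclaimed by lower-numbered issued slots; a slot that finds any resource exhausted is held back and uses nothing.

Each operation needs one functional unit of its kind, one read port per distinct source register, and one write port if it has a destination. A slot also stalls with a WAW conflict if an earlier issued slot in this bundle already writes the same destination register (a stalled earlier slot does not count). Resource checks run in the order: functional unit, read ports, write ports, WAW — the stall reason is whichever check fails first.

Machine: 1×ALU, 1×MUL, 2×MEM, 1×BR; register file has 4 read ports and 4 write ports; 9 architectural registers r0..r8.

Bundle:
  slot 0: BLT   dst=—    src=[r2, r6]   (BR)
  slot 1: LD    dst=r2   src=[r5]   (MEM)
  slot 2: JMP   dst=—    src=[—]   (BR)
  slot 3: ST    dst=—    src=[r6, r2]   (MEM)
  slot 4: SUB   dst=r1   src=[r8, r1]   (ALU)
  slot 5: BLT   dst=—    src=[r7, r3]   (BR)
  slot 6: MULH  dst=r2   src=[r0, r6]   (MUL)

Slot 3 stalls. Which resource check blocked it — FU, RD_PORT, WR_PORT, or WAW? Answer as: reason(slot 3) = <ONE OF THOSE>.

reason(slot 3) = RD_PORT

(0) want 1×BR +2rd +0wr — yes → AL1|MU1|ME2|BR0|rd2|wr4
(1) want 1×MEM +1rd +1wr — yes → AL1|MU1|ME1|BR0|rd1|wr3
(2) want 1×BR +0rd +0wr — FU → AL1|MU1|ME1|BR0|rd1|wr3
(3) want 1×MEM +2rd +0wr — RD_PORT → AL1|MU1|ME1|BR0|rd1|wr3
(4) want 1×ALU +2rd +1wr — RD_PORT → AL1|MU1|ME1|BR0|rd1|wr3
(5) want 1×BR +2rd +0wr — FU → AL1|MU1|ME1|BR0|rd1|wr3
(6) want 1×MUL +2rd +1wr — RD_PORT → AL1|MU1|ME1|BR0|rd1|wr3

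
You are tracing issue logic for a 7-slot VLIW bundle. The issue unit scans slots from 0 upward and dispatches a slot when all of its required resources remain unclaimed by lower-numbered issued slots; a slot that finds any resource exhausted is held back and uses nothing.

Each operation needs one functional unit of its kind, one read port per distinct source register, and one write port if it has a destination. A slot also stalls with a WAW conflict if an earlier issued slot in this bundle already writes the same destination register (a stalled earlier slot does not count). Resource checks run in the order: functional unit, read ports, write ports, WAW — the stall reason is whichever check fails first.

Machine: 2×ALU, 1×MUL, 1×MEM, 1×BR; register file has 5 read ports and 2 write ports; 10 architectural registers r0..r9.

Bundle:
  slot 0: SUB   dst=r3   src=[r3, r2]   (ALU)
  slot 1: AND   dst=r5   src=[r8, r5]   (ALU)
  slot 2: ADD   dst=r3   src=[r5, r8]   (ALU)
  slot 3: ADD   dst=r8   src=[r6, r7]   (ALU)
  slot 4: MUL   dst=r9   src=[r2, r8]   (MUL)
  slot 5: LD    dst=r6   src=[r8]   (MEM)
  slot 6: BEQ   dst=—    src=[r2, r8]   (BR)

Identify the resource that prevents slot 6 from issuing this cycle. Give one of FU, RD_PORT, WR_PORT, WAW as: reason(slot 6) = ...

#0 ALU src=r3,r2 dispatched  <A:1 Mu:1 Ld:1 B:1 rd:3 wr:1>
#1 ALU src=r8,r5 dispatched  <A:0 Mu:1 Ld:1 B:1 rd:1 wr:0>
#2 ALU src=r5,r8 held:FU  <A:0 Mu:1 Ld:1 B:1 rd:1 wr:0>
#3 ALU src=r6,r7 held:FU  <A:0 Mu:1 Ld:1 B:1 rd:1 wr:0>
#4 MUL src=r2,r8 held:RD_PORT  <A:0 Mu:1 Ld:1 B:1 rd:1 wr:0>
#5 MEM src=r8 held:WR_PORT  <A:0 Mu:1 Ld:1 B:1 rd:1 wr:0>
#6 BR src=r2,r8 held:RD_PORT  <A:0 Mu:1 Ld:1 B:1 rd:1 wr:0>

reason(slot 6) = RD_PORT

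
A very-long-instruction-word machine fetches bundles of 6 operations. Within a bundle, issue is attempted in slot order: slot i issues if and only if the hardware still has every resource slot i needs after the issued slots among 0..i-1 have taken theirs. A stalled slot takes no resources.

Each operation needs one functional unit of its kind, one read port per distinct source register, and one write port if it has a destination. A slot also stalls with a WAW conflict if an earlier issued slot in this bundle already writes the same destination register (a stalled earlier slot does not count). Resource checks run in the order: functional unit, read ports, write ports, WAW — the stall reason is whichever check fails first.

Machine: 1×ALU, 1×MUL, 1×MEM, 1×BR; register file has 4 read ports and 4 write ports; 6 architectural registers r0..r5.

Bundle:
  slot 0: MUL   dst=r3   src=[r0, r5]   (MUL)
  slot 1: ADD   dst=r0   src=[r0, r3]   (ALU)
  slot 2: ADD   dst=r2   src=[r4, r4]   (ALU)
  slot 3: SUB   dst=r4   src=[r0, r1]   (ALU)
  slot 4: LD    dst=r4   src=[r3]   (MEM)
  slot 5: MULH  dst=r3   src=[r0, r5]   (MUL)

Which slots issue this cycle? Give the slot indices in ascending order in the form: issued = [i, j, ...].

issued = [0, 1]

[0] MUL needs rd=2 wr=1: ok; after: ALU=1 MUL=0 MEM=1 BR=1, R=2, W=3
[1] ALU needs rd=2 wr=1: ok; after: ALU=0 MUL=0 MEM=1 BR=1, R=0, W=2
[2] ALU needs rd=1 wr=1: FU; after: ALU=0 MUL=0 MEM=1 BR=1, R=0, W=2
[3] ALU needs rd=2 wr=1: FU; after: ALU=0 MUL=0 MEM=1 BR=1, R=0, W=2
[4] MEM needs rd=1 wr=1: RD_PORT; after: ALU=0 MUL=0 MEM=1 BR=1, R=0, W=2
[5] MUL needs rd=2 wr=1: FU; after: ALU=0 MUL=0 MEM=1 BR=1, R=0, W=2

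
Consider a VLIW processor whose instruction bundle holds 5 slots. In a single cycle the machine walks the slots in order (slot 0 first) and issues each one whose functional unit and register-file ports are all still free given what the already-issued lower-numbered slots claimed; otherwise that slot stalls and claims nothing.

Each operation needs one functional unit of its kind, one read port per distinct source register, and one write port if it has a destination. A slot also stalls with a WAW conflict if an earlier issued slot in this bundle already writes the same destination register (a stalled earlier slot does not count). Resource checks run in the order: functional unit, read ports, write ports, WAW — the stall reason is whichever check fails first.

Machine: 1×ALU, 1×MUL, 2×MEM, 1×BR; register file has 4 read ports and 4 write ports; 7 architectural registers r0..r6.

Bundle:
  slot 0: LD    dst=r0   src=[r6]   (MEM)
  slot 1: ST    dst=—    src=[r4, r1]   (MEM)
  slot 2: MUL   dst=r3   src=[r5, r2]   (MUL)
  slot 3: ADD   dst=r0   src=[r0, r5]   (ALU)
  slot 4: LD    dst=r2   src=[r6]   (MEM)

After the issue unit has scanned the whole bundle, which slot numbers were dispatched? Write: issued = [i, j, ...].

  0. MEM→r0 ⇒ go  {1A/1Mu/1Ld/1B | 3r 3w}
  1. MEM ⇒ go  {1A/1Mu/0Ld/1B | 1r 3w}
  2. MUL→r3 ⇒ no(RD_PORT)  {1A/1Mu/0Ld/1B | 1r 3w}
  3. ALU→r0 ⇒ no(RD_PORT)  {1A/1Mu/0Ld/1B | 1r 3w}
  4. MEM→r2 ⇒ no(FU)  {1A/1Mu/0Ld/1B | 1r 3w}

issued = [0, 1]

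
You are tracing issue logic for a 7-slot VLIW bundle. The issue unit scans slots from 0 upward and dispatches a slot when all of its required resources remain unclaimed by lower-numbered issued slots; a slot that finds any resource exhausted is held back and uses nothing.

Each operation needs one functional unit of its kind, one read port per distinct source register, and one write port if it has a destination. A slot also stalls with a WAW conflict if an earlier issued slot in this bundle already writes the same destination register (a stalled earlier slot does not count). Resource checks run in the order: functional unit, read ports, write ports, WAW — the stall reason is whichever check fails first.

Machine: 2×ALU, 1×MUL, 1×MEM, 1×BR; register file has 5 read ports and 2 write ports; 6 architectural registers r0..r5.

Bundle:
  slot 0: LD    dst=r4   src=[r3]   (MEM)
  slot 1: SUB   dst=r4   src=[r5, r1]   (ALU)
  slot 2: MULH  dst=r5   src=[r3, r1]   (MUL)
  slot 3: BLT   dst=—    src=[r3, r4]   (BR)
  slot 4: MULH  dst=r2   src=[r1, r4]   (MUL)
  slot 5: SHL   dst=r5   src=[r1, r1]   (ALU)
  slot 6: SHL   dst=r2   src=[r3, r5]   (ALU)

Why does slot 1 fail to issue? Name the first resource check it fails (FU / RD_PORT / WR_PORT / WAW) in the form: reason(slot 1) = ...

[0] MEM needs rd=1 wr=1: ok; after: ALU=2 MUL=1 MEM=0 BR=1, R=4, W=1
[1] ALU needs rd=2 wr=1: WAW; after: ALU=2 MUL=1 MEM=0 BR=1, R=4, W=1
[2] MUL needs rd=2 wr=1: ok; after: ALU=2 MUL=0 MEM=0 BR=1, R=2, W=0
[3] BR needs rd=2 wr=0: ok; after: ALU=2 MUL=0 MEM=0 BR=0, R=0, W=0
[4] MUL needs rd=2 wr=1: FU; after: ALU=2 MUL=0 MEM=0 BR=0, R=0, W=0
[5] ALU needs rd=1 wr=1: RD_PORT; after: ALU=2 MUL=0 MEM=0 BR=0, R=0, W=0
[6] ALU needs rd=2 wr=1: RD_PORT; after: ALU=2 MUL=0 MEM=0 BR=0, R=0, W=0

reason(slot 1) = WAW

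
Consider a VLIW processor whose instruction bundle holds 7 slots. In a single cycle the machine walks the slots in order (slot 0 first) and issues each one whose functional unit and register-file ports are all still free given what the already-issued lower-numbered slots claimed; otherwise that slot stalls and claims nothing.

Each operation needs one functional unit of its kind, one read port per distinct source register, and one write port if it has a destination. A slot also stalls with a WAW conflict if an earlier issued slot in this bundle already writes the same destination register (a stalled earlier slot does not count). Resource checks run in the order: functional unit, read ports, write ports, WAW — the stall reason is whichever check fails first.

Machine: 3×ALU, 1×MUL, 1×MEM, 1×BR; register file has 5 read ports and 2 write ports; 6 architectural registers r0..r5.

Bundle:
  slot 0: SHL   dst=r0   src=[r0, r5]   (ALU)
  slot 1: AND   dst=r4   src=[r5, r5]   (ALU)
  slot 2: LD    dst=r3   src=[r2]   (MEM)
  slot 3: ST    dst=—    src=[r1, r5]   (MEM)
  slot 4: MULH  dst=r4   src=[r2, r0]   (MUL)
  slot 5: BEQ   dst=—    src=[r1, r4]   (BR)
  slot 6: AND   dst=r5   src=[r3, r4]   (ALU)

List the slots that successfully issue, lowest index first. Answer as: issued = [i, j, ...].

(0) want 1×ALU +2rd +1wr — yes → AL2|MU1|ME1|BR1|rd3|wr1
(1) want 1×ALU +1rd +1wr — yes → AL1|MU1|ME1|BR1|rd2|wr0
(2) want 1×MEM +1rd +1wr — WR_PORT → AL1|MU1|ME1|BR1|rd2|wr0
(3) want 1×MEM +2rd +0wr — yes → AL1|MU1|ME0|BR1|rd0|wr0
(4) want 1×MUL +2rd +1wr — RD_PORT → AL1|MU1|ME0|BR1|rd0|wr0
(5) want 1×BR +2rd +0wr — RD_PORT → AL1|MU1|ME0|BR1|rd0|wr0
(6) want 1×ALU +2rd +1wr — RD_PORT → AL1|MU1|ME0|BR1|rd0|wr0

issued = [0, 1, 3]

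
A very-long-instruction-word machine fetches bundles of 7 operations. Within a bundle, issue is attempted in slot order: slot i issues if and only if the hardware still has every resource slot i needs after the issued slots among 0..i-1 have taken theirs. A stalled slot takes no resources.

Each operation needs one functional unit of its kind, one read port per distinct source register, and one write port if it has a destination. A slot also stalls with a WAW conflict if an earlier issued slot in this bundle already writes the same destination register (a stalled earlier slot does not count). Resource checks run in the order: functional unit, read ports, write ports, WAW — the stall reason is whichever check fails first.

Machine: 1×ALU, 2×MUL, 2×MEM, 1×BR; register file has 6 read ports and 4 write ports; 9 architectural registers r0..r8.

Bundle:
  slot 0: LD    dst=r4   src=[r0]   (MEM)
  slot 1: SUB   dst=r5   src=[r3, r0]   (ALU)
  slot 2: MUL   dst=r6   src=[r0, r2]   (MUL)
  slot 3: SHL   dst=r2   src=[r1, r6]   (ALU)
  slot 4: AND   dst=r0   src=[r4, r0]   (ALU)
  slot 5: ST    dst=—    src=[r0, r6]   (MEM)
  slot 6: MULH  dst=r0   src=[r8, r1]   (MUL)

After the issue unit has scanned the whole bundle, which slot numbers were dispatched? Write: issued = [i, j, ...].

issued = [0, 1, 2]

#0 MEM src=r0 dispatched  <A:1 Mu:2 Ld:1 B:1 rd:5 wr:3>
#1 ALU src=r3,r0 dispatched  <A:0 Mu:2 Ld:1 B:1 rd:3 wr:2>
#2 MUL src=r0,r2 dispatched  <A:0 Mu:1 Ld:1 B:1 rd:1 wr:1>
#3 ALU src=r1,r6 held:FU  <A:0 Mu:1 Ld:1 B:1 rd:1 wr:1>
#4 ALU src=r4,r0 held:FU  <A:0 Mu:1 Ld:1 B:1 rd:1 wr:1>
#5 MEM src=r0,r6 held:RD_PORT  <A:0 Mu:1 Ld:1 B:1 rd:1 wr:1>
#6 MUL src=r8,r1 held:RD_PORT  <A:0 Mu:1 Ld:1 B:1 rd:1 wr:1>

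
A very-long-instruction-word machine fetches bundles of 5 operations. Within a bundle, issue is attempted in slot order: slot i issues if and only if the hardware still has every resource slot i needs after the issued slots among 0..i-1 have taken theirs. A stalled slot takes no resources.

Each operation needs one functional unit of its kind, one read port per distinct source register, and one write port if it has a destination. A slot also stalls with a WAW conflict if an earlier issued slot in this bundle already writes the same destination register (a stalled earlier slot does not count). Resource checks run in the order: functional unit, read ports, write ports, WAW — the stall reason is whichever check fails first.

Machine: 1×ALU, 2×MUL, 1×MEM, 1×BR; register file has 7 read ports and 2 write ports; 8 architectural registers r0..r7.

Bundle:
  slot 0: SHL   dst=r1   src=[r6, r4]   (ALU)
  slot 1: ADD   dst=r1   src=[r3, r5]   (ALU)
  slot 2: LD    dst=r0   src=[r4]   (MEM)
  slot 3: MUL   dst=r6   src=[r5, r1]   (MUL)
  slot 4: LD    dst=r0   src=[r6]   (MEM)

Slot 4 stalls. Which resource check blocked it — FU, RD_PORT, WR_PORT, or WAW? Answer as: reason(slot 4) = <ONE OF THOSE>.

  0. ALU→r1 ⇒ go  {0A/2Mu/1Ld/1B | 5r 1w}
  1. ALU→r1 ⇒ no(FU)  {0A/2Mu/1Ld/1B | 5r 1w}
  2. MEM→r0 ⇒ go  {0A/2Mu/0Ld/1B | 4r 0w}
  3. MUL→r6 ⇒ no(WR_PORT)  {0A/2Mu/0Ld/1B | 4r 0w}
  4. MEM→r0 ⇒ no(FU)  {0A/2Mu/0Ld/1B | 4r 0w}

reason(slot 4) = FU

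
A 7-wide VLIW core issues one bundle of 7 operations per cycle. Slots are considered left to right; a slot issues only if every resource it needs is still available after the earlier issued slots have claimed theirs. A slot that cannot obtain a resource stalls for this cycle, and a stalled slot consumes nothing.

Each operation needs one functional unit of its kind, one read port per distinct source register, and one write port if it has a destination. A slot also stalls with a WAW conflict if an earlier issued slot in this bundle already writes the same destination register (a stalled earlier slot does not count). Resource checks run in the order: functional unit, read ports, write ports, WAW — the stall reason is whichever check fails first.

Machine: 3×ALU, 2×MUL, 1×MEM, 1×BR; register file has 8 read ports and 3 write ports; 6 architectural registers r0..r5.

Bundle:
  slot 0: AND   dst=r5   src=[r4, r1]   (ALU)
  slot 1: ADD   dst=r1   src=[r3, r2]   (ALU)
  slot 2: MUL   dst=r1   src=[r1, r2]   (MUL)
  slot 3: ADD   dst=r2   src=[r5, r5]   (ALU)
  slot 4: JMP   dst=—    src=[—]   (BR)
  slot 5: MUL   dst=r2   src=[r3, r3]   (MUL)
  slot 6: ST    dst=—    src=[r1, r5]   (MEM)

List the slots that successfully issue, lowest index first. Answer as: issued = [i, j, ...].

[0] ALU needs rd=2 wr=1: ok; after: ALU=2 MUL=2 MEM=1 BR=1, R=6, W=2
[1] ALU needs rd=2 wr=1: ok; after: ALU=1 MUL=2 MEM=1 BR=1, R=4, W=1
[2] MUL needs rd=2 wr=1: WAW; after: ALU=1 MUL=2 MEM=1 BR=1, R=4, W=1
[3] ALU needs rd=1 wr=1: ok; after: ALU=0 MUL=2 MEM=1 BR=1, R=3, W=0
[4] BR needs rd=0 wr=0: ok; after: ALU=0 MUL=2 MEM=1 BR=0, R=3, W=0
[5] MUL needs rd=1 wr=1: WR_PORT; after: ALU=0 MUL=2 MEM=1 BR=0, R=3, W=0
[6] MEM needs rd=2 wr=0: ok; after: ALU=0 MUL=2 MEM=0 BR=0, R=1, W=0

issued = [0, 1, 3, 4, 6]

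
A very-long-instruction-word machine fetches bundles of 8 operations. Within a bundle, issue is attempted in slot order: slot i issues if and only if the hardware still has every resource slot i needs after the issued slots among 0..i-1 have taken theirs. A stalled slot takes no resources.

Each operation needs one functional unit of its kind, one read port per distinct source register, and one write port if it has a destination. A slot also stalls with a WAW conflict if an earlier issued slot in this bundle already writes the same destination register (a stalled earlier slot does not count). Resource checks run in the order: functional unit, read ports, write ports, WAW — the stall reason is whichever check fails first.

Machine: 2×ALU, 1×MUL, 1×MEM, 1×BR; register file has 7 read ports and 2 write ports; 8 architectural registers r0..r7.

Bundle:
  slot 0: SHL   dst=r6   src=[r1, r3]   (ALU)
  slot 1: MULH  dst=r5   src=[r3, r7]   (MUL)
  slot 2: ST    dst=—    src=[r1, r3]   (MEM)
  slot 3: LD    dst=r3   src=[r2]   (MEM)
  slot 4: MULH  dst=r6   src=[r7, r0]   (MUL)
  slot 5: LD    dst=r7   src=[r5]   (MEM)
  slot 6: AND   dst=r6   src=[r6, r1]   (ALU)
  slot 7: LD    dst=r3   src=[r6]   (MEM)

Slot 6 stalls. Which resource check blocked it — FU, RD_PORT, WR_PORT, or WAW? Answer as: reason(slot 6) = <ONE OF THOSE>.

  0. ALU→r6 ⇒ go  {1A/1Mu/1Ld/1B | 5r 1w}
  1. MUL→r5 ⇒ go  {1A/0Mu/1Ld/1B | 3r 0w}
  2. MEM ⇒ go  {1A/0Mu/0Ld/1B | 1r 0w}
  3. MEM→r3 ⇒ no(FU)  {1A/0Mu/0Ld/1B | 1r 0w}
  4. MUL→r6 ⇒ no(FU)  {1A/0Mu/0Ld/1B | 1r 0w}
  5. MEM→r7 ⇒ no(FU)  {1A/0Mu/0Ld/1B | 1r 0w}
  6. ALU→r6 ⇒ no(RD_PORT)  {1A/0Mu/0Ld/1B | 1r 0w}
  7. MEM→r3 ⇒ no(FU)  {1A/0Mu/0Ld/1B | 1r 0w}

reason(slot 6) = RD_PORT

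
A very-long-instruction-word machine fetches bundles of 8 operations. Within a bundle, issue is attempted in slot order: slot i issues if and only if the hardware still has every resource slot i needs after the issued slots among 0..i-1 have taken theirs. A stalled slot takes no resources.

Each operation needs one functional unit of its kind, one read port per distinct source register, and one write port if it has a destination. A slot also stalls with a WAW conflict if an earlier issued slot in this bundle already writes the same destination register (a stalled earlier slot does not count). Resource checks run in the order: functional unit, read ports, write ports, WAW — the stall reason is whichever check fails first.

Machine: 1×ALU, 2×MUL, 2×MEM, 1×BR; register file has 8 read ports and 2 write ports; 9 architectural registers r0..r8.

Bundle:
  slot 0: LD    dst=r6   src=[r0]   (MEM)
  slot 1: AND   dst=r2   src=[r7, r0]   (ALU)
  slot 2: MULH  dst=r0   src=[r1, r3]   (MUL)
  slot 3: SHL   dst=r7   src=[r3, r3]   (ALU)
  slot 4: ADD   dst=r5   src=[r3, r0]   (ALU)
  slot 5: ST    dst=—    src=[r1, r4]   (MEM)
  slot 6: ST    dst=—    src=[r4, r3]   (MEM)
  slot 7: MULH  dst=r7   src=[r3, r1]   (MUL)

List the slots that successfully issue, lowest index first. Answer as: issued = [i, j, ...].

[0] MEM needs rd=1 wr=1: ok; after: ALU=1 MUL=2 MEM=1 BR=1, R=7, W=1
[1] ALU needs rd=2 wr=1: ok; after: ALU=0 MUL=2 MEM=1 BR=1, R=5, W=0
[2] MUL needs rd=2 wr=1: WR_PORT; after: ALU=0 MUL=2 MEM=1 BR=1, R=5, W=0
[3] ALU needs rd=1 wr=1: FU; after: ALU=0 MUL=2 MEM=1 BR=1, R=5, W=0
[4] ALU needs rd=2 wr=1: FU; after: ALU=0 MUL=2 MEM=1 BR=1, R=5, W=0
[5] MEM needs rd=2 wr=0: ok; after: ALU=0 MUL=2 MEM=0 BR=1, R=3, W=0
[6] MEM needs rd=2 wr=0: FU; after: ALU=0 MUL=2 MEM=0 BR=1, R=3, W=0
[7] MUL needs rd=2 wr=1: WR_PORT; after: ALU=0 MUL=2 MEM=0 BR=1, R=3, W=0

issued = [0, 1, 5]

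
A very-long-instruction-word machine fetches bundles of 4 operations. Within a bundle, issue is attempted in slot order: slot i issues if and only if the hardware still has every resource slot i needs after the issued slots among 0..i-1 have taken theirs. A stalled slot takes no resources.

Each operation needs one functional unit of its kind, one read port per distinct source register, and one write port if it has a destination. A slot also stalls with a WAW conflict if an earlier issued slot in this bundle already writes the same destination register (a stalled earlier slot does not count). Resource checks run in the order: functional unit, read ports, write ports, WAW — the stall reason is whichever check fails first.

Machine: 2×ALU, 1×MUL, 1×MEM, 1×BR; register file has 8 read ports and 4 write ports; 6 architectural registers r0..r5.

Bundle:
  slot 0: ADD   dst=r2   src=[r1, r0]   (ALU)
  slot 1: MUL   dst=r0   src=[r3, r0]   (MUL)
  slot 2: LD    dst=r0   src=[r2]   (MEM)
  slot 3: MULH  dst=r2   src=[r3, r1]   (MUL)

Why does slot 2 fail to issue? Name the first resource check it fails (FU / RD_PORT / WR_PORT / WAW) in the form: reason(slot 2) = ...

reason(slot 2) = WAW

#0 ALU src=r1,r0 dispatched  <A:1 Mu:1 Ld:1 B:1 rd:6 wr:3>
#1 MUL src=r3,r0 dispatched  <A:1 Mu:0 Ld:1 B:1 rd:4 wr:2>
#2 MEM src=r2 held:WAW  <A:1 Mu:0 Ld:1 B:1 rd:4 wr:2>
#3 MUL src=r3,r1 held:FU  <A:1 Mu:0 Ld:1 B:1 rd:4 wr:2>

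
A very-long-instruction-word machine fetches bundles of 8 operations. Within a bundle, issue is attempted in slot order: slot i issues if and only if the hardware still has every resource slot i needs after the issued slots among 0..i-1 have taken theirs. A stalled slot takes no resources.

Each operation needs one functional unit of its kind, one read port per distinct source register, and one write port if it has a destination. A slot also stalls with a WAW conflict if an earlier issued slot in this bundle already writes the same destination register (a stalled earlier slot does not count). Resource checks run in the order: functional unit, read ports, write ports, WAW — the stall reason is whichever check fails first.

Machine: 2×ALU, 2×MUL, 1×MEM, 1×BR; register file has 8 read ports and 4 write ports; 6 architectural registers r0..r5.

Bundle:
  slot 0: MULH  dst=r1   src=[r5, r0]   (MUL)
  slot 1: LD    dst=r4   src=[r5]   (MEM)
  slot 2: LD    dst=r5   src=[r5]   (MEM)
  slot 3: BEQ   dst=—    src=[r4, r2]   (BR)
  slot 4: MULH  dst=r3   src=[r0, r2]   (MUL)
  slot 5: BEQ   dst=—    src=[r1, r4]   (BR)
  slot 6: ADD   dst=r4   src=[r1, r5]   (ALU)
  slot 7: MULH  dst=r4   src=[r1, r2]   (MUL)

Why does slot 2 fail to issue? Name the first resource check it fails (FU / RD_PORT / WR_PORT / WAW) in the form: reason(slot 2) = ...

reason(slot 2) = FU

  0. MUL→r1 ⇒ go  {2A/1Mu/1Ld/1B | 6r 3w}
  1. MEM→r4 ⇒ go  {2A/1Mu/0Ld/1B | 5r 2w}
  2. MEM→r5 ⇒ no(FU)  {2A/1Mu/0Ld/1B | 5r 2w}
  3. BR ⇒ go  {2A/1Mu/0Ld/0B | 3r 2w}
  4. MUL→r3 ⇒ go  {2A/0Mu/0Ld/0B | 1r 1w}
  5. BR ⇒ no(FU)  {2A/0Mu/0Ld/0B | 1r 1w}
  6. ALU→r4 ⇒ no(RD_PORT)  {2A/0Mu/0Ld/0B | 1r 1w}
  7. MUL→r4 ⇒ no(FU)  {2A/0Mu/0Ld/0B | 1r 1w}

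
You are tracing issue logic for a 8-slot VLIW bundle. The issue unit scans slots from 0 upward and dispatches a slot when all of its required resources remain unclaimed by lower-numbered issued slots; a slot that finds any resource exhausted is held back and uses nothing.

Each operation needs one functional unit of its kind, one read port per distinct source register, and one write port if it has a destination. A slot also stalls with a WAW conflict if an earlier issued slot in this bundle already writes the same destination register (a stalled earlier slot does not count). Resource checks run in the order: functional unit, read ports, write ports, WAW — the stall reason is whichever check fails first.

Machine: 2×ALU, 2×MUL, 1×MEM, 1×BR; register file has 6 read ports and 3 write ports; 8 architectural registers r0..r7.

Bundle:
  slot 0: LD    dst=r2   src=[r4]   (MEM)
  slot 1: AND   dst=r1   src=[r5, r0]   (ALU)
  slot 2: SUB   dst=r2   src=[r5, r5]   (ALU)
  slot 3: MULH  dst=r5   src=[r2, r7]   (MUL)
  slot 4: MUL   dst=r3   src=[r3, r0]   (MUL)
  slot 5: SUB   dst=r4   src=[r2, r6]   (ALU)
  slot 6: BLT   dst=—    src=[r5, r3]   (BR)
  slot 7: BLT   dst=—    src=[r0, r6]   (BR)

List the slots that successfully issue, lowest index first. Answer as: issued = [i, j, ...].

slot 0 (MEM): ISSUE — free A2,Mu2,Ld0,B1 rp5 wp2
slot 1 (ALU): ISSUE — free A1,Mu2,Ld0,B1 rp3 wp1
slot 2 (ALU): stall WAW — free A1,Mu2,Ld0,B1 rp3 wp1
slot 3 (MUL): ISSUE — free A1,Mu1,Ld0,B1 rp1 wp0
slot 4 (MUL): stall RD_PORT — free A1,Mu1,Ld0,B1 rp1 wp0
slot 5 (ALU): stall RD_PORT — free A1,Mu1,Ld0,B1 rp1 wp0
slot 6 (BR): stall RD_PORT — free A1,Mu1,Ld0,B1 rp1 wp0
slot 7 (BR): stall RD_PORT — free A1,Mu1,Ld0,B1 rp1 wp0

issued = [0, 1, 3]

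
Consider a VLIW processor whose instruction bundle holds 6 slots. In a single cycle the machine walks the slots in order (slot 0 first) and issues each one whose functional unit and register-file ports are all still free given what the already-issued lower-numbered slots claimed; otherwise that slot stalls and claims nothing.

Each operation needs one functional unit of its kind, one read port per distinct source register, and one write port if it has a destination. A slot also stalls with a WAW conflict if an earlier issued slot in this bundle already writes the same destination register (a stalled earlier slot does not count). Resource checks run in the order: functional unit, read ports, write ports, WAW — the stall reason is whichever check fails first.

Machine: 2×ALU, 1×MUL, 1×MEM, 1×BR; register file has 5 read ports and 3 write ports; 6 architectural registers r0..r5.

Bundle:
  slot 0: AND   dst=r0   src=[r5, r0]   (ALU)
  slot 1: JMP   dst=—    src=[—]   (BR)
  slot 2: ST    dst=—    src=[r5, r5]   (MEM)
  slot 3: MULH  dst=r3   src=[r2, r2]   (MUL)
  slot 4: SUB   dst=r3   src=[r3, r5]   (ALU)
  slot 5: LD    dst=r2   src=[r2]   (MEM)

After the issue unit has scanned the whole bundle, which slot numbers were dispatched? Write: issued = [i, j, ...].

issued = [0, 1, 2, 3]

[0] ALU needs rd=2 wr=1: ok; after: ALU=1 MUL=1 MEM=1 BR=1, R=3, W=2
[1] BR needs rd=0 wr=0: ok; after: ALU=1 MUL=1 MEM=1 BR=0, R=3, W=2
[2] MEM needs rd=1 wr=0: ok; after: ALU=1 MUL=1 MEM=0 BR=0, R=2, W=2
[3] MUL needs rd=1 wr=1: ok; after: ALU=1 MUL=0 MEM=0 BR=0, R=1, W=1
[4] ALU needs rd=2 wr=1: RD_PORT; after: ALU=1 MUL=0 MEM=0 BR=0, R=1, W=1
[5] MEM needs rd=1 wr=1: FU; after: ALU=1 MUL=0 MEM=0 BR=0, R=1, W=1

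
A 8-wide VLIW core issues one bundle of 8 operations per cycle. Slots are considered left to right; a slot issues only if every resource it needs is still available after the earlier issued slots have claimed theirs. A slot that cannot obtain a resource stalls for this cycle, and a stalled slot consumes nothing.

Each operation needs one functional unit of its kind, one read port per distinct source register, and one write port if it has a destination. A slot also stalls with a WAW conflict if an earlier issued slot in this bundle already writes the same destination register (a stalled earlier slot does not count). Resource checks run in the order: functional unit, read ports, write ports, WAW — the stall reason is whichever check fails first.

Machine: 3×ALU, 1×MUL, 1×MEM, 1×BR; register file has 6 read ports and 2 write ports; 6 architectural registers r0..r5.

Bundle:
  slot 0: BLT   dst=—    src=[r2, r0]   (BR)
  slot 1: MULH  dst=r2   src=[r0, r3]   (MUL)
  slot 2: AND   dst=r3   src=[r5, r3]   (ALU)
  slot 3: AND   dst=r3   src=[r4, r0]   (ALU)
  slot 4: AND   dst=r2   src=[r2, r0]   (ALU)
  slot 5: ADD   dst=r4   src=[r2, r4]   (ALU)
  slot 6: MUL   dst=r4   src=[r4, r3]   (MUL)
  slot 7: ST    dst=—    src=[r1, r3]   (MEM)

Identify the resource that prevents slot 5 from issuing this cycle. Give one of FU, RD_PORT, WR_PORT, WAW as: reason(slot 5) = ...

reason(slot 5) = RD_PORT

(0) want 1×BR +2rd +0wr — yes → AL3|MU1|ME1|BR0|rd4|wr2
(1) want 1×MUL +2rd +1wr — yes → AL3|MU0|ME1|BR0|rd2|wr1
(2) want 1×ALU +2rd +1wr — yes → AL2|MU0|ME1|BR0|rd0|wr0
(3) want 1×ALU +2rd +1wr — RD_PORT → AL2|MU0|ME1|BR0|rd0|wr0
(4) want 1×ALU +2rd +1wr — RD_PORT → AL2|MU0|ME1|BR0|rd0|wr0
(5) want 1×ALU +2rd +1wr — RD_PORT → AL2|MU0|ME1|BR0|rd0|wr0
(6) want 1×MUL +2rd +1wr — FU → AL2|MU0|ME1|BR0|rd0|wr0
(7) want 1×MEM +2rd +0wr — RD_PORT → AL2|MU0|ME1|BR0|rd0|wr0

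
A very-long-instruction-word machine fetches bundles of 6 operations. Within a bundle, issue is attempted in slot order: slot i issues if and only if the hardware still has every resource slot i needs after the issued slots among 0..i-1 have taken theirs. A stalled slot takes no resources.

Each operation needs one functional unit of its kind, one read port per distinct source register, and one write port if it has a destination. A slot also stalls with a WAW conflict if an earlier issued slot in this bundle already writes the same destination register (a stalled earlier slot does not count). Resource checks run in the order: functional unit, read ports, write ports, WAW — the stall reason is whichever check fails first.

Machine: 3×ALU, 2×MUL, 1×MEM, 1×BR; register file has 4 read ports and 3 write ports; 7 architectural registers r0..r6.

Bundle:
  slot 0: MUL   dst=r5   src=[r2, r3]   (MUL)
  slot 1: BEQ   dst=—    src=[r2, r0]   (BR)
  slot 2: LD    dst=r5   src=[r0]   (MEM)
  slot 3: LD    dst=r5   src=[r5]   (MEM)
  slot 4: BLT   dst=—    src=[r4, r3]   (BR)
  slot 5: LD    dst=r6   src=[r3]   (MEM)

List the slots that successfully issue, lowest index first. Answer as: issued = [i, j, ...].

issued = [0, 1]

#0 MUL src=r2,r3 dispatched  <A:3 Mu:1 Ld:1 B:1 rd:2 wr:2>
#1 BR src=r2,r0 dispatched  <A:3 Mu:1 Ld:1 B:0 rd:0 wr:2>
#2 MEM src=r0 held:RD_PORT  <A:3 Mu:1 Ld:1 B:0 rd:0 wr:2>
#3 MEM src=r5 held:RD_PORT  <A:3 Mu:1 Ld:1 B:0 rd:0 wr:2>
#4 BR src=r4,r3 held:FU  <A:3 Mu:1 Ld:1 B:0 rd:0 wr:2>
#5 MEM src=r3 held:RD_PORT  <A:3 Mu:1 Ld:1 B:0 rd:0 wr:2>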